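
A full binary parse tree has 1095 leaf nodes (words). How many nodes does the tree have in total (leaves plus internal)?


Leaf nodes (terminals): 1095
Internal nodes = n - 1 = 1095 - 1 = 1094
Total = leaves + internal = 1095 + 1094 = 2189

2189


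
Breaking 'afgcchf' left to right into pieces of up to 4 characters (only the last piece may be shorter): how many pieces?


'afgcchf' has 7 characters.
Chunking with max size 4:
  Chunk 1: 'afgc' (positions 0-3)
  Chunk 2: 'chf' (positions 4-6)
Total chunks: ceil(7 / 4) = 2

2


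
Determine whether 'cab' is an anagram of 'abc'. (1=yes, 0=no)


Sort characters of 'cab': 'abc'
Sort characters of 'abc': 'abc'
Sorted forms match -> they ARE anagrams
Result: 1

1


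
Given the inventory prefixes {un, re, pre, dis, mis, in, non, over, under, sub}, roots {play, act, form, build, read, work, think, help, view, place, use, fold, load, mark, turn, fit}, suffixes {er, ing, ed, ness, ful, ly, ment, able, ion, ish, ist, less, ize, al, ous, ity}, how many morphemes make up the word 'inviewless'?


Segmenting 'inviewless' against the inventory:
  'in' -> prefix (morpheme 1)
  'view' -> root (morpheme 2)
  'less' -> suffix (morpheme 3)
Total morphemes: 3

3


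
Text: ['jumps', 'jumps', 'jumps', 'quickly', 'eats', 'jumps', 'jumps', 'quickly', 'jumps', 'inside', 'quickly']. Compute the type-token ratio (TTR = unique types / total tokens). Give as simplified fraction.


Tokens: 11
Unique types: ('eats', 'inside', 'jumps', 'quickly') = 4
TTR = 4/11
Already in lowest terms.

4/11


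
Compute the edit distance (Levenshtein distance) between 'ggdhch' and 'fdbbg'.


Building DP table for s1='ggdhch' (len 6) and s2='fdbbg' (len 5):
       f  d  b  b  g
    0  1  2  3  4  5
  g 1  1  2  3  4  4
  g 2  2  2  3  4  4
  d 3  3  2  3  4  5
  h 4  4  3  3  4  5
  c 5  5  4  4  4  5
  h 6  6  5  5  5  5
Edit distance = dp[6][5] = 5

5


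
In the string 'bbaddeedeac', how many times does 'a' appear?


Scanning 'bbaddeedeac' for 'a':
  Position 2: 'a' -> MATCH (count: 1)
  Position 9: 'a' -> MATCH (count: 2)
Total occurrences of 'a': 2

2


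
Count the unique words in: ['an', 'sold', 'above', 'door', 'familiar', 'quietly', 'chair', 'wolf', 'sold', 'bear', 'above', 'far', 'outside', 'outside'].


Listing all tokens and tracking unique types:
  Token 1: 'an' -> NEW (unique so far: 1)
  Token 2: 'sold' -> NEW (unique so far: 2)
  Token 3: 'above' -> NEW (unique so far: 3)
  Token 4: 'door' -> NEW (unique so far: 4)
  Token 5: 'familiar' -> NEW (unique so far: 5)
  Token 6: 'quietly' -> NEW (unique so far: 6)
  Token 7: 'chair' -> NEW (unique so far: 7)
  Token 8: 'wolf' -> NEW (unique so far: 8)
  Token 9: 'sold' -> duplicate (unique so far: 8)
  Token 10: 'bear' -> NEW (unique so far: 9)
  Token 11: 'above' -> duplicate (unique so far: 9)
  Token 12: 'far' -> NEW (unique so far: 10)
  Token 13: 'outside' -> NEW (unique so far: 11)
  Token 14: 'outside' -> duplicate (unique so far: 11)
Unique types: ('above', 'an', 'bear', 'chair', 'door', 'familiar', 'far', 'outside', 'quietly', 'sold', 'wolf')
Vocabulary size: 11

11


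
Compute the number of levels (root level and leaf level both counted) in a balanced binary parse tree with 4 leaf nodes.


In a balanced binary tree with n leaves the deepest leaf is ceil(log2(n)) edges below the root,
so counting node levels inclusive of root and leaves gives ceil(log2(n)) + 1 levels.
log2(4) = 2.0000
ceil(2.0000) = 2
levels = 2 + 1 = 3

3


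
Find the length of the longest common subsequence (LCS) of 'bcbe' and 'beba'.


DP table for LCS of 'bcbe' and 'beba':
       b  e  b  a
    0  0  0  0  0
  b 0  1  1  1  1
  c 0  1  1  1  1
  b 0  1  1  2  2
  e 0  1  2  2  2
LCS: 'bb'
LCS length = 2

2


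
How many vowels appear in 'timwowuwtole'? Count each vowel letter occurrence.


Scanning each character of 'timwowuwtole':
  Position 1: 't' -> consonant (running count: 0)
  Position 2: 'i' -> vowel (running count: 1)
  Position 3: 'm' -> consonant (running count: 1)
  Position 4: 'w' -> consonant (running count: 1)
  Position 5: 'o' -> vowel (running count: 2)
  Position 6: 'w' -> consonant (running count: 2)
  Position 7: 'u' -> vowel (running count: 3)
  Position 8: 'w' -> consonant (running count: 3)
  Position 9: 't' -> consonant (running count: 3)
  Position 10: 'o' -> vowel (running count: 4)
  Position 11: 'l' -> consonant (running count: 4)
  Position 12: 'e' -> vowel (running count: 5)
Total vowels: 5

5


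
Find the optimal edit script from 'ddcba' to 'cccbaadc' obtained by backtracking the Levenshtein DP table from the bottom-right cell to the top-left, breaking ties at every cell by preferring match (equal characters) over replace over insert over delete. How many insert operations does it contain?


Edit distance = 5. Backtracking from cell (5, 8) with preference match > replace > insert > delete,
then listing the resulting alignment 'ddcba' -> 'cccbaadc' left to right:
  Step 1: replace d->c
  Step 2: replace d->c
  Step 3: keep 'c'
  Step 4: keep 'b'
  Step 5: insert 'a' [insertion #1]
  Step 6: keep 'a'
  Step 7: insert 'd' [insertion #2]
  Step 8: insert 'c' [insertion #3]
Total insertions: 3

3


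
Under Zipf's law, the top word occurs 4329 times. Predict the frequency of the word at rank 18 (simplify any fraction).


Zipf's law: freq(rank) = f1 / rank
f1 = 4329, rank = 18
freq = 4329 / 18
GCD(4329, 18) = 9
Simplified: 481/2

481/2


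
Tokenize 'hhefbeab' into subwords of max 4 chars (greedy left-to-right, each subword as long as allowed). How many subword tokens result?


'hhefbeab' has 8 characters.
Chunking with max size 4:
  Chunk 1: 'hhef' (positions 0-3)
  Chunk 2: 'beab' (positions 4-7)
Total chunks: ceil(8 / 4) = 2

2


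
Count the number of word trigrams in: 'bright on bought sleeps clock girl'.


Word trigrams from [6] words:
  Trigram 1: (bright on bought)
  Trigram 2: (on bought sleeps)
  Trigram 3: (bought sleeps clock)
  Trigram 4: (sleeps clock girl)
Total word trigrams: 6 - 2 = 4

4


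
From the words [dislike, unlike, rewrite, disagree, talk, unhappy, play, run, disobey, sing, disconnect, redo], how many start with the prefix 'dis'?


Checking each word for prefix 'dis':
  'dislike' -> YES, starts with 'dis' (count: 1)
  'unlike' -> no (count: 1)
  'rewrite' -> no (count: 1)
  'disagree' -> YES, starts with 'dis' (count: 2)
  'talk' -> no (count: 2)
  'unhappy' -> no (count: 2)
  'play' -> no (count: 2)
  'run' -> no (count: 2)
  'disobey' -> YES, starts with 'dis' (count: 3)
  'sing' -> no (count: 3)
  'disconnect' -> YES, starts with 'dis' (count: 4)
  'redo' -> no (count: 4)
Total with prefix 'dis': 4

4


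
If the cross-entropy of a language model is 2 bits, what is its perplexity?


Perplexity formula: PP = 2^H
H = 2
PP = 2^2
Steps: 2^1 = 2, 2^2 = 4
PP = 4

4


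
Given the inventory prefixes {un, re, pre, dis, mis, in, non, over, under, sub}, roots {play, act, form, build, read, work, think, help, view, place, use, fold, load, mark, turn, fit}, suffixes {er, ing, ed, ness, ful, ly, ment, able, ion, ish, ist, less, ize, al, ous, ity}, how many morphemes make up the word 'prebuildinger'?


Segmenting 'prebuildinger' against the inventory:
  'pre' -> prefix (morpheme 1)
  'build' -> root (morpheme 2)
  'ing' -> suffix (morpheme 3)
  'er' -> suffix (morpheme 4)
Total morphemes: 4

4


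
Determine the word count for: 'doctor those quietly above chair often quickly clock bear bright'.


Counting words by splitting on spaces:
  Word 1: 'doctor'
  Word 2: 'those'
  Word 3: 'quietly'
  Word 4: 'above'
  Word 5: 'chair'
  Word 6: 'often'
  Word 7: 'quickly'
  Word 8: 'clock'
  Word 9: 'bear'
  Word 10: 'bright'
Total words: 10

10


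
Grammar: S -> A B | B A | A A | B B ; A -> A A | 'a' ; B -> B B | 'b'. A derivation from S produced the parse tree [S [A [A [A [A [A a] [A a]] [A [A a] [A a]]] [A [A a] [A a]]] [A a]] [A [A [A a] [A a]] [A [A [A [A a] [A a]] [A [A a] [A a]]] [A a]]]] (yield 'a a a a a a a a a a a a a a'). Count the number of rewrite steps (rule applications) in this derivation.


Every bracketed nonterminal node [X ...] in the tree is produced by exactly one rule application.
Reading the tree off as a leftmost derivation:
  Step 1: S  =>  A A   (applied S -> A A)
  Step 2: A A  =>  A A A   (applied A -> A A)
  Step 3: A A A  =>  A A A A   (applied A -> A A)
  Step 4: A A A A  =>  A A A A A   (applied A -> A A)
  Step 5: A A A A A  =>  A A A A A A   (applied A -> A A)
  Step 6: A A A A A A  =>  a A A A A A   (applied A -> a)
  Step 7: a A A A A A  =>  a a A A A A   (applied A -> a)
  Step 8: a a A A A A  =>  a a A A A A A   (applied A -> A A)
  Step 9: a a A A A A A  =>  a a a A A A A   (applied A -> a)
  Step 10: a a a A A A A  =>  a a a a A A A   (applied A -> a)
  Step 11: a a a a A A A  =>  a a a a A A A A   (applied A -> A A)
  Step 12: a a a a A A A A  =>  a a a a a A A A   (applied A -> a)
  Step 13: a a a a a A A A  =>  a a a a a a A A   (applied A -> a)
  Step 14: a a a a a a A A  =>  a a a a a a a A   (applied A -> a)
  Step 15: a a a a a a a A  =>  a a a a a a a A A   (applied A -> A A)
  Step 16: a a a a a a a A A  =>  a a a a a a a A A A   (applied A -> A A)
  Step 17: a a a a a a a A A A  =>  a a a a a a a a A A   (applied A -> a)
  Step 18: a a a a a a a a A A  =>  a a a a a a a a a A   (applied A -> a)
  Step 19: a a a a a a a a a A  =>  a a a a a a a a a A A   (applied A -> A A)
  Step 20: a a a a a a a a a A A  =>  a a a a a a a a a A A A   (applied A -> A A)
  Step 21: a a a a a a a a a A A A  =>  a a a a a a a a a A A A A   (applied A -> A A)
  Step 22: a a a a a a a a a A A A A  =>  a a a a a a a a a a A A A   (applied A -> a)
  Step 23: a a a a a a a a a a A A A  =>  a a a a a a a a a a a A A   (applied A -> a)
  Step 24: a a a a a a a a a a a A A  =>  a a a a a a a a a a a A A A   (applied A -> A A)
  Step 25: a a a a a a a a a a a A A A  =>  a a a a a a a a a a a a A A   (applied A -> a)
  Step 26: a a a a a a a a a a a a A A  =>  a a a a a a a a a a a a a A   (applied A -> a)
  Step 27: a a a a a a a a a a a a a A  =>  a a a a a a a a a a a a a a   (applied A -> a)
Final yield: a a a a a a a a a a a a a a
Total rewrite steps: 27

27


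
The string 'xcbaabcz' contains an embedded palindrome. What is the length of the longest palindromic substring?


Scanning 'xcbaabcz' for palindromic substrings.
Substring at positions 1-6: 'cbaabc'.
Check: reverse('cbaabc') = 'cbaabc' -> palindrome confirmed.
Neighbouring characters ('x' / 'z') break symmetry, so it cannot extend further.
No longer palindromic substring exists; longest length = 6

6


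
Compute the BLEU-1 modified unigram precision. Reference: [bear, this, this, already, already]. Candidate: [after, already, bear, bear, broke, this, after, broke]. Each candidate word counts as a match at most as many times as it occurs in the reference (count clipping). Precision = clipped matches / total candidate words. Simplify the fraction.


Reference word counts: {'already': 2, 'bear': 1, 'this': 2}
Checking each candidate word (with clipping):
  'after' -> not in reference -> no match (matches: 0)
  'already' -> in reference (ref count 2, used 1/2) -> match (matches: 1)
  'bear' -> in reference (ref count 1, used 1/1) -> match (matches: 2)
  'bear' -> ref count 1 already used up (1/1) -> clipped, no match (matches: 2)
  'broke' -> not in reference -> no match (matches: 2)
  'this' -> in reference (ref count 2, used 1/2) -> match (matches: 3)
  'after' -> not in reference -> no match (matches: 3)
  'broke' -> not in reference -> no match (matches: 3)
Clipped matches: 3, Candidate length: 8
Precision = 3/8

3/8


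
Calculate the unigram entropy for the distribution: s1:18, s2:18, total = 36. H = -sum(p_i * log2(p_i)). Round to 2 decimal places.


Computing entropy H = -sum(p_i * log2(p_i)):
  s1: p = 18/36 = 0.5000, -p*log2(p) = 0.5000
  s2: p = 18/36 = 0.5000, -p*log2(p) = 0.5000
H = sum of terms = 1.0000
Rounded to 2 decimals: 1.00

1.00


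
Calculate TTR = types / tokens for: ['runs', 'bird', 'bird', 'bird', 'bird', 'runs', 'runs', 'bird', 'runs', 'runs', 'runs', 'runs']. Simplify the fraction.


Tokens: 12
Unique types: ('bird', 'runs') = 2
TTR = 2/12
Simplify: divide both by 2 -> 1/6
TTR = 1/6

1/6


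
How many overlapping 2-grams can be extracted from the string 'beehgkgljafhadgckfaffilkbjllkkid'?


String 'beehgkgljafhadgckfaffilkbjllkkid' has length L = 32.
Number of overlapping n-grams = L - n + 1
Substituting: 32 - 2 + 1 = 31

31


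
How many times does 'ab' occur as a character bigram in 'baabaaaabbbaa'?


Scanning 'baabaaaabbbaa' for bigram 'ab':
  Position 0: 'ba' -> no
  Position 1: 'aa' -> no
  Position 2: 'ab' -> MATCH
  Position 3: 'ba' -> no
  Position 4: 'aa' -> no
  Position 5: 'aa' -> no
  Position 6: 'aa' -> no
  Position 7: 'ab' -> MATCH
  Position 8: 'bb' -> no
  Position 9: 'bb' -> no
  Position 10: 'ba' -> no
  Position 11: 'aa' -> no
Total matches: 2

2


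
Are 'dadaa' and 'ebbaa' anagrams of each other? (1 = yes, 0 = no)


Sort characters of 'dadaa': 'aaadd'
Sort characters of 'ebbaa': 'aabbe'
Sorted forms differ -> they are NOT anagrams
Result: 0

0


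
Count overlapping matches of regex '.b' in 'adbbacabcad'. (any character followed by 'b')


Pattern: .b means any character followed by 'b'.
Scanning 'adbbacabcad' position-by-position:
  Pos 0: window 'ad' -> no
  Pos 1: window 'db' -> MATCH
  Pos 2: window 'bb' -> MATCH
  Pos 3: window 'ba' -> no
  Pos 4: window 'ac' -> no
  Pos 5: window 'ca' -> no
  Pos 6: window 'ab' -> MATCH
  Pos 7: window 'bc' -> no
  Pos 8: window 'ca' -> no
  Pos 9: window 'ad' -> no
  Pos 10: window 'd' -> no
Total matches: 3

3


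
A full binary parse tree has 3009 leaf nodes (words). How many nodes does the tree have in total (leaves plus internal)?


Leaf nodes (terminals): 3009
Internal nodes = n - 1 = 3009 - 1 = 3008
Total = leaves + internal = 3009 + 3008 = 6017

6017


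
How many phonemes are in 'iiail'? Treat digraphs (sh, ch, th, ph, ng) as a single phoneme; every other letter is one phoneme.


Parsing 'iiail' greedily, digraphs first:
  'i' -> vowel phoneme (phonemes so far: 1)
  'i' -> vowel phoneme (phonemes so far: 2)
  'a' -> vowel phoneme (phonemes so far: 3)
  'i' -> vowel phoneme (phonemes so far: 4)
  'l' -> consonant phoneme (phonemes so far: 5)
Total phonemes: 5

5


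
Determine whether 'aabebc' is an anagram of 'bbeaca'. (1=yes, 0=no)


Sort characters of 'aabebc': 'aabbce'
Sort characters of 'bbeaca': 'aabbce'
Sorted forms match -> they ARE anagrams
Result: 1

1


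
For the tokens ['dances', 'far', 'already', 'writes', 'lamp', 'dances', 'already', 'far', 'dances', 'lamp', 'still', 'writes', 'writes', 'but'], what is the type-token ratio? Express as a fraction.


Tokens: 14
Unique types: ('already', 'but', 'dances', 'far', 'lamp', 'still', 'writes') = 7
TTR = 7/14
Simplify: divide both by 7 -> 1/2
TTR = 1/2

1/2


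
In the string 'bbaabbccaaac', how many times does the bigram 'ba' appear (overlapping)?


Scanning 'bbaabbccaaac' for bigram 'ba':
  Position 0: 'bb' -> no
  Position 1: 'ba' -> MATCH
  Position 2: 'aa' -> no
  Position 3: 'ab' -> no
  Position 4: 'bb' -> no
  Position 5: 'bc' -> no
  Position 6: 'cc' -> no
  Position 7: 'ca' -> no
  Position 8: 'aa' -> no
  Position 9: 'aa' -> no
  Position 10: 'ac' -> no
Total matches: 1

1


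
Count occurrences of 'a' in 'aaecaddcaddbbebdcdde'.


Scanning 'aaecaddcaddbbebdcdde' for 'a':
  Position 0: 'a' -> MATCH (count: 1)
  Position 1: 'a' -> MATCH (count: 2)
  Position 4: 'a' -> MATCH (count: 3)
  Position 8: 'a' -> MATCH (count: 4)
Total occurrences of 'a': 4

4


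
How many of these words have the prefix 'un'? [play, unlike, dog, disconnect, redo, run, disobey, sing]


Checking each word for prefix 'un':
  'play' -> no (count: 0)
  'unlike' -> YES, starts with 'un' (count: 1)
  'dog' -> no (count: 1)
  'disconnect' -> no (count: 1)
  'redo' -> no (count: 1)
  'run' -> no (count: 1)
  'disobey' -> no (count: 1)
  'sing' -> no (count: 1)
Total with prefix 'un': 1

1


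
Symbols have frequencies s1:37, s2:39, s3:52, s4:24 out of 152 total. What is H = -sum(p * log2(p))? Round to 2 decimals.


Computing entropy H = -sum(p_i * log2(p_i)):
  s1: p = 37/152 = 0.2434, -p*log2(p) = 0.4962
  s2: p = 39/152 = 0.2566, -p*log2(p) = 0.5035
  s3: p = 52/152 = 0.3421, -p*log2(p) = 0.5294
  s4: p = 24/152 = 0.1579, -p*log2(p) = 0.4205
H = sum of terms = 1.9496
Rounded to 2 decimals: 1.95

1.95


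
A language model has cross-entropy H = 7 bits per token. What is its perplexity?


Perplexity formula: PP = 2^H
H = 7
PP = 2^7
Steps: 2^1 = 2, 2^2 = 4, 2^3 = 8, 2^4 = 16, 2^5 = 32, 2^6 = 64, 2^7 = 128
PP = 128

128


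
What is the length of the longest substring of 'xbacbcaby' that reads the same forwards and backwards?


Scanning 'xbacbcaby' for palindromic substrings.
Substring at positions 1-7: 'bacbcab'.
Check: reverse('bacbcab') = 'bacbcab' -> palindrome confirmed.
Neighbouring characters ('x' / 'y') break symmetry, so it cannot extend further.
No longer palindromic substring exists; longest length = 7

7


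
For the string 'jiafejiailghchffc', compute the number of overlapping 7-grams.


String 'jiafejiailghchffc' has length L = 17.
Number of overlapping n-grams = L - n + 1
Substituting: 17 - 7 + 1 = 11

11


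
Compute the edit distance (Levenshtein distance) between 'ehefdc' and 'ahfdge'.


Building DP table for s1='ehefdc' (len 6) and s2='ahfdge' (len 6):
       a  h  f  d  g  e
    0  1  2  3  4  5  6
  e 1  1  2  3  4  5  5
  h 2  2  1  2  3  4  5
  e 3  3  2  2  3  4  4
  f 4  4  3  2  3  4  5
  d 5  5  4  3  2  3  4
  c 6  6  5  4  3  3  4
Edit distance = dp[6][6] = 4

4


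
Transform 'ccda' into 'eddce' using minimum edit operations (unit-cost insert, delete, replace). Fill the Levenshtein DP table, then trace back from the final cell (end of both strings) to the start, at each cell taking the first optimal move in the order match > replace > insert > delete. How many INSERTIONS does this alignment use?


Edit distance = 4. Backtracking from cell (4, 5) with preference match > replace > insert > delete,
then listing the resulting alignment 'ccda' -> 'eddce' left to right:
  Step 1: replace c->e
  Step 2: replace c->d
  Step 3: keep 'd'
  Step 4: insert 'c' [insertion #1]
  Step 5: replace a->e
Total insertions: 1

1


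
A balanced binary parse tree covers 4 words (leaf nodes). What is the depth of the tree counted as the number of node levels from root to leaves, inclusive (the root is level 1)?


In a balanced binary tree with n leaves the deepest leaf is ceil(log2(n)) edges below the root,
so counting node levels inclusive of root and leaves gives ceil(log2(n)) + 1 levels.
log2(4) = 2.0000
ceil(2.0000) = 2
levels = 2 + 1 = 3

3


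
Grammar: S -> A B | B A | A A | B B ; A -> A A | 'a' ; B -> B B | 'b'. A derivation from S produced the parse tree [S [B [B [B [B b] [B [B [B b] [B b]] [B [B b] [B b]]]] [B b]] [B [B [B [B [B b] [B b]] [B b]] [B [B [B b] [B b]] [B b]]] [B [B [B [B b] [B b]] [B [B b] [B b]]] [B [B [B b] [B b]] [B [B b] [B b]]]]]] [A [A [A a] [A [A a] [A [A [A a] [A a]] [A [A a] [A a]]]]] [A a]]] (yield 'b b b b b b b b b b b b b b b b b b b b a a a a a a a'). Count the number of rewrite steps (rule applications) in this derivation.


Every bracketed nonterminal node [X ...] in the tree is produced by exactly one rule application.
Reading the tree off as a leftmost derivation:
  Step 1: S  =>  B A   (applied S -> B A)
  Step 2: B A  =>  B B A   (applied B -> B B)
  Step 3: B B A  =>  B B B A   (applied B -> B B)
  Step 4: B B B A  =>  B B B B A   (applied B -> B B)
  Step 5: B B B B A  =>  b B B B A   (applied B -> b)
  Step 6: b B B B A  =>  b B B B B A   (applied B -> B B)
  Step 7: b B B B B A  =>  b B B B B B A   (applied B -> B B)
  Step 8: b B B B B B A  =>  b b B B B B A   (applied B -> b)
  Step 9: b b B B B B A  =>  b b b B B B A   (applied B -> b)
  Step 10: b b b B B B A  =>  b b b B B B B A   (applied B -> B B)
  Step 11: b b b B B B B A  =>  b b b b B B B A   (applied B -> b)
  Step 12: b b b b B B B A  =>  b b b b b B B A   (applied B -> b)
  Step 13: b b b b b B B A  =>  b b b b b b B A   (applied B -> b)
  Step 14: b b b b b b B A  =>  b b b b b b B B A   (applied B -> B B)
  Step 15: b b b b b b B B A  =>  b b b b b b B B B A   (applied B -> B B)
  Step 16: b b b b b b B B B A  =>  b b b b b b B B B B A   (applied B -> B B)
  Step 17: b b b b b b B B B B A  =>  b b b b b b B B B B B A   (applied B -> B B)
  Step 18: b b b b b b B B B B B A  =>  b b b b b b b B B B B A   (applied B -> b)
  Step 19: b b b b b b b B B B B A  =>  b b b b b b b b B B B A   (applied B -> b)
  Step 20: b b b b b b b b B B B A  =>  b b b b b b b b b B B A   (applied B -> b)
  Step 21: b b b b b b b b b B B A  =>  b b b b b b b b b B B B A   (applied B -> B B)
  Step 22: b b b b b b b b b B B B A  =>  b b b b b b b b b B B B B A   (applied B -> B B)
  Step 23: b b b b b b b b b B B B B A  =>  b b b b b b b b b b B B B A   (applied B -> b)
  Step 24: b b b b b b b b b b B B B A  =>  b b b b b b b b b b b B B A   (applied B -> b)
  Step 25: b b b b b b b b b b b B B A  =>  b b b b b b b b b b b b B A   (applied B -> b)
  Step 26: b b b b b b b b b b b b B A  =>  b b b b b b b b b b b b B B A   (applied B -> B B)
  Step 27: b b b b b b b b b b b b B B A  =>  b b b b b b b b b b b b B B B A   (applied B -> B B)
  Step 28: b b b b b b b b b b b b B B B A  =>  b b b b b b b b b b b b B B B B A   (applied B -> B B)
  Step 29: b b b b b b b b b b b b B B B B A  =>  b b b b b b b b b b b b b B B B A   (applied B -> b)
  Step 30: b b b b b b b b b b b b b B B B A  =>  b b b b b b b b b b b b b b B B A   (applied B -> b)
  Step 31: b b b b b b b b b b b b b b B B A  =>  b b b b b b b b b b b b b b B B B A   (applied B -> B B)
  Step 32: b b b b b b b b b b b b b b B B B A  =>  b b b b b b b b b b b b b b b B B A   (applied B -> b)
  Step 33: b b b b b b b b b b b b b b b B B A  =>  b b b b b b b b b b b b b b b b B A   (applied B -> b)
  Step 34: b b b b b b b b b b b b b b b b B A  =>  b b b b b b b b b b b b b b b b B B A   (applied B -> B B)
  Step 35: b b b b b b b b b b b b b b b b B B A  =>  b b b b b b b b b b b b b b b b B B B A   (applied B -> B B)
  Step 36: b b b b b b b b b b b b b b b b B B B A  =>  b b b b b b b b b b b b b b b b b B B A   (applied B -> b)
  Step 37: b b b b b b b b b b b b b b b b b B B A  =>  b b b b b b b b b b b b b b b b b b B A   (applied B -> b)
  Step 38: b b b b b b b b b b b b b b b b b b B A  =>  b b b b b b b b b b b b b b b b b b B B A   (applied B -> B B)
  Step 39: b b b b b b b b b b b b b b b b b b B B A  =>  b b b b b b b b b b b b b b b b b b b B A   (applied B -> b)
  Step 40: b b b b b b b b b b b b b b b b b b b B A  =>  b b b b b b b b b b b b b b b b b b b b A   (applied B -> b)
  Step 41: b b b b b b b b b b b b b b b b b b b b A  =>  b b b b b b b b b b b b b b b b b b b b A A   (applied A -> A A)
  Step 42: b b b b b b b b b b b b b b b b b b b b A A  =>  b b b b b b b b b b b b b b b b b b b b A A A   (applied A -> A A)
  Step 43: b b b b b b b b b b b b b b b b b b b b A A A  =>  b b b b b b b b b b b b b b b b b b b b a A A   (applied A -> a)
  Step 44: b b b b b b b b b b b b b b b b b b b b a A A  =>  b b b b b b b b b b b b b b b b b b b b a A A A   (applied A -> A A)
  Step 45: b b b b b b b b b b b b b b b b b b b b a A A A  =>  b b b b b b b b b b b b b b b b b b b b a a A A   (applied A -> a)
  Step 46: b b b b b b b b b b b b b b b b b b b b a a A A  =>  b b b b b b b b b b b b b b b b b b b b a a A A A   (applied A -> A A)
  Step 47: b b b b b b b b b b b b b b b b b b b b a a A A A  =>  b b b b b b b b b b b b b b b b b b b b a a A A A A   (applied A -> A A)
  Step 48: b b b b b b b b b b b b b b b b b b b b a a A A A A  =>  b b b b b b b b b b b b b b b b b b b b a a a A A A   (applied A -> a)
  Step 49: b b b b b b b b b b b b b b b b b b b b a a a A A A  =>  b b b b b b b b b b b b b b b b b b b b a a a a A A   (applied A -> a)
  Step 50: b b b b b b b b b b b b b b b b b b b b a a a a A A  =>  b b b b b b b b b b b b b b b b b b b b a a a a A A A   (applied A -> A A)
  Step 51: b b b b b b b b b b b b b b b b b b b b a a a a A A A  =>  b b b b b b b b b b b b b b b b b b b b a a a a a A A   (applied A -> a)
  Step 52: b b b b b b b b b b b b b b b b b b b b a a a a a A A  =>  b b b b b b b b b b b b b b b b b b b b a a a a a a A   (applied A -> a)
  Step 53: b b b b b b b b b b b b b b b b b b b b a a a a a a A  =>  b b b b b b b b b b b b b b b b b b b b a a a a a a a   (applied A -> a)
Final yield: b b b b b b b b b b b b b b b b b b b b a a a a a a a
Total rewrite steps: 53

53


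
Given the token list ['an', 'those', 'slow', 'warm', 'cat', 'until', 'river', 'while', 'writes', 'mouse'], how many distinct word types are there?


Listing all tokens and tracking unique types:
  Token 1: 'an' -> NEW (unique so far: 1)
  Token 2: 'those' -> NEW (unique so far: 2)
  Token 3: 'slow' -> NEW (unique so far: 3)
  Token 4: 'warm' -> NEW (unique so far: 4)
  Token 5: 'cat' -> NEW (unique so far: 5)
  Token 6: 'until' -> NEW (unique so far: 6)
  Token 7: 'river' -> NEW (unique so far: 7)
  Token 8: 'while' -> NEW (unique so far: 8)
  Token 9: 'writes' -> NEW (unique so far: 9)
  Token 10: 'mouse' -> NEW (unique so far: 10)
Unique types: ('an', 'cat', 'mouse', 'river', 'slow', 'those', 'until', 'warm', 'while', 'writes')
Vocabulary size: 10

10


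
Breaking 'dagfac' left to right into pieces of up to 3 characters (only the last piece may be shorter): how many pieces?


'dagfac' has 6 characters.
Chunking with max size 3:
  Chunk 1: 'dag' (positions 0-2)
  Chunk 2: 'fac' (positions 3-5)
Total chunks: ceil(6 / 3) = 2

2


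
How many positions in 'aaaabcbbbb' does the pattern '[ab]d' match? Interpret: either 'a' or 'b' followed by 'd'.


Pattern: [ab]d means either 'a' or 'b' followed by 'd'.
Scanning 'aaaabcbbbb' position-by-position:
  Pos 0: window 'aa' -> no
  Pos 1: window 'aa' -> no
  Pos 2: window 'aa' -> no
  Pos 3: window 'ab' -> no
  Pos 4: window 'bc' -> no
  Pos 5: window 'cb' -> no
  Pos 6: window 'bb' -> no
  Pos 7: window 'bb' -> no
  Pos 8: window 'bb' -> no
  Pos 9: window 'b' -> no
Total matches: 0

0


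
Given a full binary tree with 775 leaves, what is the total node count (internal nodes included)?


Leaf nodes (terminals): 775
Internal nodes = n - 1 = 775 - 1 = 774
Total = leaves + internal = 775 + 774 = 1549

1549


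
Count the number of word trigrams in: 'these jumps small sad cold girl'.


Word trigrams from [6] words:
  Trigram 1: (these jumps small)
  Trigram 2: (jumps small sad)
  Trigram 3: (small sad cold)
  Trigram 4: (sad cold girl)
Total word trigrams: 6 - 2 = 4

4


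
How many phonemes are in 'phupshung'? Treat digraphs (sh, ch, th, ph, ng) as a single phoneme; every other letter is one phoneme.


Parsing 'phupshung' greedily, digraphs first:
  'ph' -> digraph (1 consonant phoneme) (phonemes so far: 1)
  'u' -> vowel phoneme (phonemes so far: 2)
  'p' -> consonant phoneme (phonemes so far: 3)
  'sh' -> digraph (1 consonant phoneme) (phonemes so far: 4)
  'u' -> vowel phoneme (phonemes so far: 5)
  'ng' -> digraph (1 consonant phoneme) (phonemes so far: 6)
Total phonemes: 6

6


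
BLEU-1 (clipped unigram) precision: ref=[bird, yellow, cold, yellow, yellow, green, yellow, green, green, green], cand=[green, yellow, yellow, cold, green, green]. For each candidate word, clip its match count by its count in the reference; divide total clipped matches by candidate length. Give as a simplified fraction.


Reference word counts: {'bird': 1, 'cold': 1, 'green': 4, 'yellow': 4}
Checking each candidate word (with clipping):
  'green' -> in reference (ref count 4, used 1/4) -> match (matches: 1)
  'yellow' -> in reference (ref count 4, used 1/4) -> match (matches: 2)
  'yellow' -> in reference (ref count 4, used 2/4) -> match (matches: 3)
  'cold' -> in reference (ref count 1, used 1/1) -> match (matches: 4)
  'green' -> in reference (ref count 4, used 2/4) -> match (matches: 5)
  'green' -> in reference (ref count 4, used 3/4) -> match (matches: 6)
Clipped matches: 6, Candidate length: 6
Precision = 6/6 = 1

1


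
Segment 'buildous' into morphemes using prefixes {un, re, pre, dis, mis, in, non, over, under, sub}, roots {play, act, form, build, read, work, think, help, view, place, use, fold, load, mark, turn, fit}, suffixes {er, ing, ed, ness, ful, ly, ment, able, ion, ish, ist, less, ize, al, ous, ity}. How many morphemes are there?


Segmenting 'buildous' against the inventory:
  'build' -> root (morpheme 1)
  'ous' -> suffix (morpheme 2)
Total morphemes: 2

2


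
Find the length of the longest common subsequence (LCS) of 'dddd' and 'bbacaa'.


DP table for LCS of 'dddd' and 'bbacaa':
       b  b  a  c  a  a
    0  0  0  0  0  0  0
  d 0  0  0  0  0  0  0
  d 0  0  0  0  0  0  0
  d 0  0  0  0  0  0  0
  d 0  0  0  0  0  0  0
LCS length = 0

0


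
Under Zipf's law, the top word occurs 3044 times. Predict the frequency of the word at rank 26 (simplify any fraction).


Zipf's law: freq(rank) = f1 / rank
f1 = 3044, rank = 26
freq = 3044 / 26
GCD(3044, 26) = 2
Simplified: 1522/13

1522/13


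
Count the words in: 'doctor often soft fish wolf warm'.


Counting words by splitting on spaces:
  Word 1: 'doctor'
  Word 2: 'often'
  Word 3: 'soft'
  Word 4: 'fish'
  Word 5: 'wolf'
  Word 6: 'warm'
Total words: 6

6


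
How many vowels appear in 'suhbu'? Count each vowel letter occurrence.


Scanning each character of 'suhbu':
  Position 1: 's' -> consonant (running count: 0)
  Position 2: 'u' -> vowel (running count: 1)
  Position 3: 'h' -> consonant (running count: 1)
  Position 4: 'b' -> consonant (running count: 1)
  Position 5: 'u' -> vowel (running count: 2)
Total vowels: 2

2


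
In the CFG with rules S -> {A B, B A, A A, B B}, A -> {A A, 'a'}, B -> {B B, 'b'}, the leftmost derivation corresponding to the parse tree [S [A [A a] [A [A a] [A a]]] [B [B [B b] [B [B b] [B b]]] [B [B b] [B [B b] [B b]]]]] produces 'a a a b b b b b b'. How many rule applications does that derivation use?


Every bracketed nonterminal node [X ...] in the tree is produced by exactly one rule application.
Reading the tree off as a leftmost derivation:
  Step 1: S  =>  A B   (applied S -> A B)
  Step 2: A B  =>  A A B   (applied A -> A A)
  Step 3: A A B  =>  a A B   (applied A -> a)
  Step 4: a A B  =>  a A A B   (applied A -> A A)
  Step 5: a A A B  =>  a a A B   (applied A -> a)
  Step 6: a a A B  =>  a a a B   (applied A -> a)
  Step 7: a a a B  =>  a a a B B   (applied B -> B B)
  Step 8: a a a B B  =>  a a a B B B   (applied B -> B B)
  Step 9: a a a B B B  =>  a a a b B B   (applied B -> b)
  Step 10: a a a b B B  =>  a a a b B B B   (applied B -> B B)
  Step 11: a a a b B B B  =>  a a a b b B B   (applied B -> b)
  Step 12: a a a b b B B  =>  a a a b b b B   (applied B -> b)
  Step 13: a a a b b b B  =>  a a a b b b B B   (applied B -> B B)
  Step 14: a a a b b b B B  =>  a a a b b b b B   (applied B -> b)
  Step 15: a a a b b b b B  =>  a a a b b b b B B   (applied B -> B B)
  Step 16: a a a b b b b B B  =>  a a a b b b b b B   (applied B -> b)
  Step 17: a a a b b b b b B  =>  a a a b b b b b b   (applied B -> b)
Final yield: a a a b b b b b b
Total rewrite steps: 17

17


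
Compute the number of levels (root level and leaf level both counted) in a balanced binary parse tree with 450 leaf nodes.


In a balanced binary tree with n leaves the deepest leaf is ceil(log2(n)) edges below the root,
so counting node levels inclusive of root and leaves gives ceil(log2(n)) + 1 levels.
log2(450) = 8.8138
ceil(8.8138) = 9
levels = 9 + 1 = 10

10


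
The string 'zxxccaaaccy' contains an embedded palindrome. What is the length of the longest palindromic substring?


Scanning 'zxxccaaaccy' for palindromic substrings.
Substring at positions 3-9: 'ccaaacc'.
Check: reverse('ccaaacc') = 'ccaaacc' -> palindrome confirmed.
Neighbouring characters ('x' / 'y') break symmetry, so it cannot extend further.
No longer palindromic substring exists; longest length = 7

7


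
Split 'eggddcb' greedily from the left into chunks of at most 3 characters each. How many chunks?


'eggddcb' has 7 characters.
Chunking with max size 3:
  Chunk 1: 'egg' (positions 0-2)
  Chunk 2: 'ddc' (positions 3-5)
  Chunk 3: 'b' (positions 6-6)
Total chunks: ceil(7 / 3) = 3

3


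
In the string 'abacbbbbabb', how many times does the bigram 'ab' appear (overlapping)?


Scanning 'abacbbbbabb' for bigram 'ab':
  Position 0: 'ab' -> MATCH
  Position 1: 'ba' -> no
  Position 2: 'ac' -> no
  Position 3: 'cb' -> no
  Position 4: 'bb' -> no
  Position 5: 'bb' -> no
  Position 6: 'bb' -> no
  Position 7: 'ba' -> no
  Position 8: 'ab' -> MATCH
  Position 9: 'bb' -> no
Total matches: 2

2


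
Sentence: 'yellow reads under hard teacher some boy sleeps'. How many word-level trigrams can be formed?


Word trigrams from [8] words:
  Trigram 1: (yellow reads under)
  Trigram 2: (reads under hard)
  Trigram 3: (under hard teacher)
  Trigram 4: (hard teacher some)
  Trigram 5: (teacher some boy)
  Trigram 6: (some boy sleeps)
Total word trigrams: 8 - 2 = 6

6


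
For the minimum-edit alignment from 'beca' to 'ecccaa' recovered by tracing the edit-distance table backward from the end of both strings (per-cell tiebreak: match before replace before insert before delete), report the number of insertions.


Edit distance = 4. Backtracking from cell (4, 6) with preference match > replace > insert > delete,
then listing the resulting alignment 'beca' -> 'ecccaa' left to right:
  Step 1: insert 'e' [insertion #1]
  Step 2: replace b->c
  Step 3: replace e->c
  Step 4: keep 'c'
  Step 5: insert 'a' [insertion #2]
  Step 6: keep 'a'
Total insertions: 2

2


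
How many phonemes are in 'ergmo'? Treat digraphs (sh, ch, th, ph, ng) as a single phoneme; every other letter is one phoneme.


Parsing 'ergmo' greedily, digraphs first:
  'e' -> vowel phoneme (phonemes so far: 1)
  'r' -> consonant phoneme (phonemes so far: 2)
  'g' -> consonant phoneme (phonemes so far: 3)
  'm' -> consonant phoneme (phonemes so far: 4)
  'o' -> vowel phoneme (phonemes so far: 5)
Total phonemes: 5

5


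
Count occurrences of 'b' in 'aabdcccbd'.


Scanning 'aabdcccbd' for 'b':
  Position 2: 'b' -> MATCH (count: 1)
  Position 7: 'b' -> MATCH (count: 2)
Total occurrences of 'b': 2

2


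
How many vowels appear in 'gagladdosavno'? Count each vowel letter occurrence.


Scanning each character of 'gagladdosavno':
  Position 1: 'g' -> consonant (running count: 0)
  Position 2: 'a' -> vowel (running count: 1)
  Position 3: 'g' -> consonant (running count: 1)
  Position 4: 'l' -> consonant (running count: 1)
  Position 5: 'a' -> vowel (running count: 2)
  Position 6: 'd' -> consonant (running count: 2)
  Position 7: 'd' -> consonant (running count: 2)
  Position 8: 'o' -> vowel (running count: 3)
  Position 9: 's' -> consonant (running count: 3)
  Position 10: 'a' -> vowel (running count: 4)
  Position 11: 'v' -> consonant (running count: 4)
  Position 12: 'n' -> consonant (running count: 4)
  Position 13: 'o' -> vowel (running count: 5)
Total vowels: 5

5


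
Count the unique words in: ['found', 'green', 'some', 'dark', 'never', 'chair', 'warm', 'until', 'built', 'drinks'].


Listing all tokens and tracking unique types:
  Token 1: 'found' -> NEW (unique so far: 1)
  Token 2: 'green' -> NEW (unique so far: 2)
  Token 3: 'some' -> NEW (unique so far: 3)
  Token 4: 'dark' -> NEW (unique so far: 4)
  Token 5: 'never' -> NEW (unique so far: 5)
  Token 6: 'chair' -> NEW (unique so far: 6)
  Token 7: 'warm' -> NEW (unique so far: 7)
  Token 8: 'until' -> NEW (unique so far: 8)
  Token 9: 'built' -> NEW (unique so far: 9)
  Token 10: 'drinks' -> NEW (unique so far: 10)
Unique types: ('built', 'chair', 'dark', 'drinks', 'found', 'green', 'never', 'some', 'until', 'warm')
Vocabulary size: 10

10


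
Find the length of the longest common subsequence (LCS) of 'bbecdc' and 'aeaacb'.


DP table for LCS of 'bbecdc' and 'aeaacb':
       a  e  a  a  c  b
    0  0  0  0  0  0  0
  b 0  0  0  0  0  0  1
  b 0  0  0  0  0  0  1
  e 0  0  1  1  1  1  1
  c 0  0  1  1  1  2  2
  d 0  0  1  1  1  2  2
  c 0  0  1  1  1  2  2
LCS: 'ec'
LCS length = 2

2


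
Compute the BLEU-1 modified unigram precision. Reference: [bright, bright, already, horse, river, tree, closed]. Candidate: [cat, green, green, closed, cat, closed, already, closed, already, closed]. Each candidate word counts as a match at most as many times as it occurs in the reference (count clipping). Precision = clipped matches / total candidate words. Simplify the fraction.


Reference word counts: {'already': 1, 'bright': 2, 'closed': 1, 'horse': 1, 'river': 1, 'tree': 1}
Checking each candidate word (with clipping):
  'cat' -> not in reference -> no match (matches: 0)
  'green' -> not in reference -> no match (matches: 0)
  'green' -> not in reference -> no match (matches: 0)
  'closed' -> in reference (ref count 1, used 1/1) -> match (matches: 1)
  'cat' -> not in reference -> no match (matches: 1)
  'closed' -> ref count 1 already used up (1/1) -> clipped, no match (matches: 1)
  'already' -> in reference (ref count 1, used 1/1) -> match (matches: 2)
  'closed' -> ref count 1 already used up (1/1) -> clipped, no match (matches: 2)
  'already' -> ref count 1 already used up (1/1) -> clipped, no match (matches: 2)
  'closed' -> ref count 1 already used up (1/1) -> clipped, no match (matches: 2)
Clipped matches: 2, Candidate length: 10
Precision = 2/10 = 1/5

1/5


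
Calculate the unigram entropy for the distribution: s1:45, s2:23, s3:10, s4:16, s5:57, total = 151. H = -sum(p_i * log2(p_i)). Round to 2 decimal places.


Computing entropy H = -sum(p_i * log2(p_i)):
  s1: p = 45/151 = 0.2980, -p*log2(p) = 0.5205
  s2: p = 23/151 = 0.1523, -p*log2(p) = 0.4135
  s3: p = 10/151 = 0.0662, -p*log2(p) = 0.2594
  s4: p = 16/151 = 0.1060, -p*log2(p) = 0.3431
  s5: p = 57/151 = 0.3775, -p*log2(p) = 0.5306
H = sum of terms = 2.0671
Rounded to 2 decimals: 2.07

2.07


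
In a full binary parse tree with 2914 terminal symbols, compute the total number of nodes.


Leaf nodes (terminals): 2914
Internal nodes = n - 1 = 2914 - 1 = 2913
Total = leaves + internal = 2914 + 2913 = 5827

5827


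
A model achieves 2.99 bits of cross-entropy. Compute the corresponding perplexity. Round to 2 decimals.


Perplexity formula: PP = 2^H
H = 2.99
PP = 2^2.99
Decompose: 2^2.99 = 2^2 * 2^0.99
2^2 = 4, 2^0.99 ~ 1.9861850
PP ~ 4 * 1.9861850 = 7.9447400
Rounded to 2 decimals: 7.94

7.94


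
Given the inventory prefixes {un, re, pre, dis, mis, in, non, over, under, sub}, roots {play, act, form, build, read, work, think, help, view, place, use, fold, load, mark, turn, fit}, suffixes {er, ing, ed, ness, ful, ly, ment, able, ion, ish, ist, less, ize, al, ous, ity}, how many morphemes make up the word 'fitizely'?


Segmenting 'fitizely' against the inventory:
  'fit' -> root (morpheme 1)
  'ize' -> suffix (morpheme 2)
  'ly' -> suffix (morpheme 3)
Total morphemes: 3

3


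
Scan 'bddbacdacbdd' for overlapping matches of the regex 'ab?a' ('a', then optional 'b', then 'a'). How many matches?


Pattern: ab?a means 'a', then optional 'b', then 'a'.
Scanning 'bddbacdacbdd' position-by-position:
  Pos 0: window 'bdd' -> no
  Pos 1: window 'ddb' -> no
  Pos 2: window 'dba' -> no
  Pos 3: window 'bac' -> no
  Pos 4: window 'acd' -> no
  Pos 5: window 'cda' -> no
  Pos 6: window 'dac' -> no
  Pos 7: window 'acb' -> no
  Pos 8: window 'cbd' -> no
  Pos 9: window 'bdd' -> no
  Pos 10: window 'dd' -> no
  Pos 11: window 'd' -> no
Total matches: 0

0


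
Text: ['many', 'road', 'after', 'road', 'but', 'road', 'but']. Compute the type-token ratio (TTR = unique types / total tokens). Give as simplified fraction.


Tokens: 7
Unique types: ('after', 'but', 'many', 'road') = 4
TTR = 4/7
Already in lowest terms.

4/7


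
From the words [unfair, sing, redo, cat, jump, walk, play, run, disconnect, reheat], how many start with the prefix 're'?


Checking each word for prefix 're':
  'unfair' -> no (count: 0)
  'sing' -> no (count: 0)
  'redo' -> YES, starts with 're' (count: 1)
  'cat' -> no (count: 1)
  'jump' -> no (count: 1)
  'walk' -> no (count: 1)
  'play' -> no (count: 1)
  'run' -> no (count: 1)
  'disconnect' -> no (count: 1)
  'reheat' -> YES, starts with 're' (count: 2)
Total with prefix 're': 2

2
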